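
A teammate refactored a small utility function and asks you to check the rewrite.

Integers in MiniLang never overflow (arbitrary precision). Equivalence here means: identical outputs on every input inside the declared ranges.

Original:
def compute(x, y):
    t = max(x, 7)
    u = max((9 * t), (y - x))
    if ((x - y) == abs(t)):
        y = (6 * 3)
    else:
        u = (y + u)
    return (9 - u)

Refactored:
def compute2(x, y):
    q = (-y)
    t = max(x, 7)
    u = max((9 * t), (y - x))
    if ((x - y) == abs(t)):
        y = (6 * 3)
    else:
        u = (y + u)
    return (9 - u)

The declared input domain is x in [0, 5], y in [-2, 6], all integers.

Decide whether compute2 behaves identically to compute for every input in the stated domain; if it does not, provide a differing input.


Equivalent — the differences include statement counts differ, plus local variable names differ, yet no declared input distinguishes the two.
Tracing x=2, y=-1: compute: t = 7; u = 63; ((x - y) == abs(t)) -> false; u = 62; return -53 | compute2: q = 1; t = 7; u = 63; ((x - y) == abs(t)) -> false; u = 62; return -53 — matching result -53.
An exhaustive pass over the 54 declared inputs shows identical outputs.
verdict: equivalent


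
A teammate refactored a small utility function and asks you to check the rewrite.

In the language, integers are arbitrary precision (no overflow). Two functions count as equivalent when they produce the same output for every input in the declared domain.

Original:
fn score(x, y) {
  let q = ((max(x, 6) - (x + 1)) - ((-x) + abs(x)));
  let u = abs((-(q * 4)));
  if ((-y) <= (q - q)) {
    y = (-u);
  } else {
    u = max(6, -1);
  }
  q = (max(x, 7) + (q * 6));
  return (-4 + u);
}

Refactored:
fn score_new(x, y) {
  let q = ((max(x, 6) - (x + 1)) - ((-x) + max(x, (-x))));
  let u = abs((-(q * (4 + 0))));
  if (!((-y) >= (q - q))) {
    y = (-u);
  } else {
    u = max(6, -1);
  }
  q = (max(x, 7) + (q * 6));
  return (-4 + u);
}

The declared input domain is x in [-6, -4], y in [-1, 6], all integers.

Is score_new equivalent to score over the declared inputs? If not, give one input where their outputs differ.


The rewrite breaks on x=-6, y=0, where the results are 0 and 2.
score: q = -1; u = 4; ((-y) <= (q - q)) -> true; y = -4; q = 1; return 0
score_new: q = -1; u = 4; (!((-y) >= (q - q))) -> false; u = 6; q = 1; return 2
verdict: not equivalent; witness: x=-6, y=0


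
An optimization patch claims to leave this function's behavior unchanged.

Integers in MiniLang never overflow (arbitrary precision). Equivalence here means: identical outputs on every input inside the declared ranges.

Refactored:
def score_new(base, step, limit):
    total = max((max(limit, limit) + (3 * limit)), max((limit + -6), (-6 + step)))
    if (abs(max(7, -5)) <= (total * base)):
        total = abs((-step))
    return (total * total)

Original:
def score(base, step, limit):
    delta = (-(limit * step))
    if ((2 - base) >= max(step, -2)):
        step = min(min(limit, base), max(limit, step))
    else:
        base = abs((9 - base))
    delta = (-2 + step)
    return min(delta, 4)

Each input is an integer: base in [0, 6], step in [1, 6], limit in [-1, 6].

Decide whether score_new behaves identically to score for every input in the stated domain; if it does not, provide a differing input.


At base=0, step=1, limit=-1: score gives -3, score_new gives 16.
verdict: not equivalent; witness: base=0, step=1, limit=-1


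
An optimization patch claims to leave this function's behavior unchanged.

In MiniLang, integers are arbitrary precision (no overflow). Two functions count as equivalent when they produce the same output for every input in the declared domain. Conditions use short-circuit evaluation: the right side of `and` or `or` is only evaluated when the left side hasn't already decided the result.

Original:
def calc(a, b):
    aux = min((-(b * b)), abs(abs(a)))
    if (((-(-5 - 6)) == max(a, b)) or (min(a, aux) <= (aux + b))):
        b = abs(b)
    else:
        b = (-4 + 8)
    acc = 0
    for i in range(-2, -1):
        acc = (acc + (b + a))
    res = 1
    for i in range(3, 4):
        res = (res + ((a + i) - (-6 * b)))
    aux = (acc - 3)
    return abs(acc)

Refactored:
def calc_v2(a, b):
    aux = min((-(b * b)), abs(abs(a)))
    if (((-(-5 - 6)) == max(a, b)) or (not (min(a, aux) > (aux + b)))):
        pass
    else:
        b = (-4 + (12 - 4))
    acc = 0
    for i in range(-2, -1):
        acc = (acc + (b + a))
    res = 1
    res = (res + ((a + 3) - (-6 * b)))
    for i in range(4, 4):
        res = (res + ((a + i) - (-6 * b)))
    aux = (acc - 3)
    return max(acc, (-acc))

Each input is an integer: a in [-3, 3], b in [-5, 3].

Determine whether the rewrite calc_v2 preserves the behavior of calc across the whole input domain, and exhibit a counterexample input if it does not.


On input a=-3, b=-1, calc returns 2 while calc_v2 returns 4.
verdict: not equivalent; witness: a=-3, b=-1


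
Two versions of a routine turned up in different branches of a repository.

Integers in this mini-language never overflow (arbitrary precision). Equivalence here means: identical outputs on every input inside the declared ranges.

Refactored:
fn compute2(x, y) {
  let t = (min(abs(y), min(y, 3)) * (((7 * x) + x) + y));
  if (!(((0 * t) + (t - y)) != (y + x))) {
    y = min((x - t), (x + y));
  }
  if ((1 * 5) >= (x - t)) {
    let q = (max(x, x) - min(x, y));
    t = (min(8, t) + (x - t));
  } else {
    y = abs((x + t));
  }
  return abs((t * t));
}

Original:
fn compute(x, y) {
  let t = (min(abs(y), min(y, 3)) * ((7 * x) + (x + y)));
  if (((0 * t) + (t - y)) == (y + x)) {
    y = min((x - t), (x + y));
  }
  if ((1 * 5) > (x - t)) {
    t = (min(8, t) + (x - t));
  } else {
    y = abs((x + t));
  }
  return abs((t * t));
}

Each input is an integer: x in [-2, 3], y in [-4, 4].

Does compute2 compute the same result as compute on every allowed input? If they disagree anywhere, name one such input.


Equivalent. The edit looks behavioral (`((1 * 5) > (x - t))` became `((1 * 5) >= (x - t))`), but over these ranges it never changes the outcome.
Across all 54 domain points the two functions coincide.
One worked example (x=-1, y=0) — compute: t=0, then (((0 * t) + (t - y)) == (y + x)) is false, then ((1 * 5) > (x - t)) is true, then t=-1, then returns 1; compute2: t=0, then (!(((0 * t) + (t - y)) != (y + x))) is false, then ((1 * 5) >= (x - t)) is true, then q=0, then t=-1, then returns 1; agreement on 1.
verdict: equivalent


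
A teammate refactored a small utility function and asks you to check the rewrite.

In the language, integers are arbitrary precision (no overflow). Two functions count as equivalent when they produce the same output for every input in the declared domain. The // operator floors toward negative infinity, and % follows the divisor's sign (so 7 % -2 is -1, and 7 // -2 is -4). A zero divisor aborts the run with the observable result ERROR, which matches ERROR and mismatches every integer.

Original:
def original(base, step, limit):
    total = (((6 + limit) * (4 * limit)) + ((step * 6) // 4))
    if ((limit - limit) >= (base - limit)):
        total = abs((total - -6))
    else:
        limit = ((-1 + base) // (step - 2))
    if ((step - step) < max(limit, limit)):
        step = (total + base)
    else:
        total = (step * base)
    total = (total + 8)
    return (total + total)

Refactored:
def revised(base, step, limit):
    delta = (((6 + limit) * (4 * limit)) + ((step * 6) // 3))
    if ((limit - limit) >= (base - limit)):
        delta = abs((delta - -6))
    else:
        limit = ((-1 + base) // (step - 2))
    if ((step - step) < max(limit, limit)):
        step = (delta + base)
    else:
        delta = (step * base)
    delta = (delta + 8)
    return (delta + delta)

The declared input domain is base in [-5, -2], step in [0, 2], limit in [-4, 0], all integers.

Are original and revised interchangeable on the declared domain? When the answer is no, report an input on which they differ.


There is a counterexample at base=-3, step=1, limit=-4: -46 on one side, -44 on the other.
original: total becomes -31; next ((limit - limit) >= (base - limit)) evaluates to false; next limit becomes 4; next ((step - step) < max(limit, limit)) evaluates to true; next step becomes -34; next total becomes -23; next final value -46
revised: delta becomes -30; next ((limit - limit) >= (base - limit)) evaluates to false; next limit becomes 4; next ((step - step) < max(limit, limit)) evaluates to true; next step becomes -33; next delta becomes -22; next final value -44
verdict: not equivalent; witness: base=-3, step=1, limit=-4


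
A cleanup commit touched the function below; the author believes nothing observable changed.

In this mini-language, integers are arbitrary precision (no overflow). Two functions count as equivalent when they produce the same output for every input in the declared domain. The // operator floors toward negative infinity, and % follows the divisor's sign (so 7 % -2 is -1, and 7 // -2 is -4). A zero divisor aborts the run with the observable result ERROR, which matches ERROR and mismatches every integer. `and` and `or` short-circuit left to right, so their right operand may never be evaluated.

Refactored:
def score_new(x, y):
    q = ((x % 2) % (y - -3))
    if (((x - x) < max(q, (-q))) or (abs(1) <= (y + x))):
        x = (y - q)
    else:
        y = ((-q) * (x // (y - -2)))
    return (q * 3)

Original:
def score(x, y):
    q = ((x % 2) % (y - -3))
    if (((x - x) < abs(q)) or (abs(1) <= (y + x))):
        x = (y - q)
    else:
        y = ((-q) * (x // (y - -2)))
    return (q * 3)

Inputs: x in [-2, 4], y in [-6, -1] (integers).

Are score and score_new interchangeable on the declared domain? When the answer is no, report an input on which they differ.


Changes here: min/max/abs usage differs; the full 42-point sweep finds no disagreement.
verdict: equivalent


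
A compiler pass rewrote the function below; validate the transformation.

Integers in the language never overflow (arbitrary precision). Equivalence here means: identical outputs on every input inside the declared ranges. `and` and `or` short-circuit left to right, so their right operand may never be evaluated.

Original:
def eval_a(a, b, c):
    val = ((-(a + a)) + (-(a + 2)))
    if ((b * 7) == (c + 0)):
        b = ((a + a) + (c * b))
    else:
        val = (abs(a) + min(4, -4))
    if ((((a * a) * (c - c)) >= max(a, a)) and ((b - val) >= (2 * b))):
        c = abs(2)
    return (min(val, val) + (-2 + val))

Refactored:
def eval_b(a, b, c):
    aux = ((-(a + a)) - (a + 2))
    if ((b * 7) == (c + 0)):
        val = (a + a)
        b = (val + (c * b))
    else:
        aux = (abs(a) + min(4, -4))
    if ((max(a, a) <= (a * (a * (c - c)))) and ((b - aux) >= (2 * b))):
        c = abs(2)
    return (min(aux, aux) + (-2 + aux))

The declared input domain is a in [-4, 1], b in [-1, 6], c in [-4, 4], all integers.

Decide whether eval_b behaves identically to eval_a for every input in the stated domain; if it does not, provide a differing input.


Although statement counts differ; also local variable names differ; also comparison usage differs; also arithmetic usage differs, 432/432 inputs agree.
verdict: equivalent


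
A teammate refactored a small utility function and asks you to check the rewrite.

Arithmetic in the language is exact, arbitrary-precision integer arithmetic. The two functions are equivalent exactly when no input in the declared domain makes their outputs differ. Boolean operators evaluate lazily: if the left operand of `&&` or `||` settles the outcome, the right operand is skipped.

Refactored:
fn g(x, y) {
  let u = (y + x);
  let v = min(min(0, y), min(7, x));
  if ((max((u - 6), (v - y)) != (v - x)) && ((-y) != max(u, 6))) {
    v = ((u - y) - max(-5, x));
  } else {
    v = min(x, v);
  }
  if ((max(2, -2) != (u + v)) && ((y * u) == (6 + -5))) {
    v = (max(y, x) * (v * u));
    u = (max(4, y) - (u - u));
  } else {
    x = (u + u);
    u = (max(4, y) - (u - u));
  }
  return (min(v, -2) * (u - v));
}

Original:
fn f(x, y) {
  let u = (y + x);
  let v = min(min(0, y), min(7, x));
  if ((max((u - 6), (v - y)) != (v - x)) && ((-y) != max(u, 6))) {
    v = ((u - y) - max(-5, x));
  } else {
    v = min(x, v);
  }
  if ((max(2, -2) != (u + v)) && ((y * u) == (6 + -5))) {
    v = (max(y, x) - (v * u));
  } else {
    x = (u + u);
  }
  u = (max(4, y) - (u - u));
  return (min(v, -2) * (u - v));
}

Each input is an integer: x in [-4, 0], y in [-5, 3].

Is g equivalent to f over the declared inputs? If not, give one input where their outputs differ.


Run the pair on x=0, y=1.
f: u := 1 | v := 0 | ((max((u - 6), (v - y)) != (v - x)) && ((-y) != max(u, 6))): true | v := 0 | ((max(2, -2) != (u + v)) && ((y * u) == (6 + -5))): true | v := 1 | u := 4 | result -6
g: u := 1 | v := 0 | ((max((u - 6), (v - y)) != (v - x)) && ((-y) != max(u, 6))): true | v := 0 | ((max(2, -2) != (u + v)) && ((y * u) == (6 + -5))): true | v := 0 | u := 4 | result -8
-6 against -8: the behavior changed.
verdict: not equivalent; witness: x=0, y=1


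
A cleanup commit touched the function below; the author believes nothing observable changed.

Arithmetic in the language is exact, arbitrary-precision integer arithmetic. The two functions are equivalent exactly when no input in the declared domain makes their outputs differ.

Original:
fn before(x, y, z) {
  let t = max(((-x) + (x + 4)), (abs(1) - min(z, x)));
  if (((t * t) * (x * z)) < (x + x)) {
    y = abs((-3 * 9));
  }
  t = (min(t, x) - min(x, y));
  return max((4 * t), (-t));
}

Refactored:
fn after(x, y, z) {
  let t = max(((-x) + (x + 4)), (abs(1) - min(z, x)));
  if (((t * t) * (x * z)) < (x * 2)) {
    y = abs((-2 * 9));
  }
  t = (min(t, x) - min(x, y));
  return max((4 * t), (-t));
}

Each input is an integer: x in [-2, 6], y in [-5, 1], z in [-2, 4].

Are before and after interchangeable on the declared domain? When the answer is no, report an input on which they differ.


Although `-3` became `-2`, no input in the stated domain can expose it; all 441 inputs agree.
verdict: equivalent


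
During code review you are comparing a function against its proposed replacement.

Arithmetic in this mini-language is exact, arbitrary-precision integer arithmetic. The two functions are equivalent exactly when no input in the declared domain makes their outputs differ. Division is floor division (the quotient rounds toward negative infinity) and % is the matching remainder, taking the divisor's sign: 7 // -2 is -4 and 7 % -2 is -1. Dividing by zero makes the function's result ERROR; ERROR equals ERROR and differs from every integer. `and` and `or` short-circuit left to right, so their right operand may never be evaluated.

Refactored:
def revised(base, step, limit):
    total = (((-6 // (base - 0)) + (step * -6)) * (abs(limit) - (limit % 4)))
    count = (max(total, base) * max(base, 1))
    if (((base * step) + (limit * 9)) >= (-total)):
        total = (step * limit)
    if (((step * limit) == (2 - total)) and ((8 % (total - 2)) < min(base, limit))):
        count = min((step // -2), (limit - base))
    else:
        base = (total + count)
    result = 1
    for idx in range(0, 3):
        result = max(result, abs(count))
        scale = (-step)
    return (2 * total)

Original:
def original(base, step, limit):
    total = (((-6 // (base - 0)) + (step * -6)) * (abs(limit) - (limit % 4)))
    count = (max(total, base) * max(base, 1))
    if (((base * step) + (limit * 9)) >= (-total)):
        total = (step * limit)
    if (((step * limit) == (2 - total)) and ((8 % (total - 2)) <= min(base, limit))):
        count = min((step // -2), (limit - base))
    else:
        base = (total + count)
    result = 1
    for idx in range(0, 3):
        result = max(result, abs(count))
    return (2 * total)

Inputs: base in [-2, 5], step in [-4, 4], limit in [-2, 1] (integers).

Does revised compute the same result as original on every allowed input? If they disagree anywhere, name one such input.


The edit looks behavioral (`((8 % (total - 2)) <= min(base, limit))` became `((8 % (total - 2)) < min(base, limit))`), but over these ranges it never changes the outcome.
One worked example (base=1, step=2, limit=-1) — original: total = 36; count = 36; (((base * step) + (limit * 9)) >= (-total)) -> true; total = -2; (((step * limit) == (2 - total)) and ((8 % (total - 2)) <= min(base, limit))) -> false; base = 34; result = 1; [idx=0]; result = 36; [idx=1]; result = 36; [idx=2]; result = 36; return -4; revised: total = 36; count = 36; (((base * step) + (limit * 9)) >= (-total)) -> true; total = -2; (((step * limit) == (2 - total)) and ((8 % (total - 2)) < min(base, limit))) -> false; base = 34; result = 1; [idx=0]; result = 36; scale = -2; [idx=1]; result = 36; scale = -2; [idx=2]; result = 36; scale = -2; return -4; agreement on -4.
Sweeping the whole domain (288 inputs) finds no disagreement.
verdict: equivalent


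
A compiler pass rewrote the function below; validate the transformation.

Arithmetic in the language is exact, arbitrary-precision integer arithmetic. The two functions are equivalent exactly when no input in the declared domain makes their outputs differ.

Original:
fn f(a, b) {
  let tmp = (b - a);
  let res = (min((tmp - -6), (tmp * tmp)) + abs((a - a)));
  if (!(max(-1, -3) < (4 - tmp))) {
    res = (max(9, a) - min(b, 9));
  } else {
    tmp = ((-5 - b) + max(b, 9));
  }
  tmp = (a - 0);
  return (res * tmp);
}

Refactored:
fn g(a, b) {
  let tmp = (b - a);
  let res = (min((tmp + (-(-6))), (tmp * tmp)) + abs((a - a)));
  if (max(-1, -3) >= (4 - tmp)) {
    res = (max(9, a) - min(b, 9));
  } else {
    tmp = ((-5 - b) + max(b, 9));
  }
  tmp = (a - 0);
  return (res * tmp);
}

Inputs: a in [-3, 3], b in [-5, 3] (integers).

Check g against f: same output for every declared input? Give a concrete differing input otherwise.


The two versions differ — the changes include arithmetic usage differs, and comparison usage differs, and boolean connective usage differs.
One worked example (a=-3, b=-1) — f: tmp=2, then res=4, then (!(max(-1, -3) < (4 - tmp))) is false, then tmp=5, then tmp=-3, then returns -12; g: tmp=2, then res=4, then (max(-1, -3) >= (4 - tmp)) is false, then tmp=5, then tmp=-3, then returns -12; agreement on -12.
Checked all 63 inputs in the declared domain: the outputs agree on every one.
verdict: equivalent


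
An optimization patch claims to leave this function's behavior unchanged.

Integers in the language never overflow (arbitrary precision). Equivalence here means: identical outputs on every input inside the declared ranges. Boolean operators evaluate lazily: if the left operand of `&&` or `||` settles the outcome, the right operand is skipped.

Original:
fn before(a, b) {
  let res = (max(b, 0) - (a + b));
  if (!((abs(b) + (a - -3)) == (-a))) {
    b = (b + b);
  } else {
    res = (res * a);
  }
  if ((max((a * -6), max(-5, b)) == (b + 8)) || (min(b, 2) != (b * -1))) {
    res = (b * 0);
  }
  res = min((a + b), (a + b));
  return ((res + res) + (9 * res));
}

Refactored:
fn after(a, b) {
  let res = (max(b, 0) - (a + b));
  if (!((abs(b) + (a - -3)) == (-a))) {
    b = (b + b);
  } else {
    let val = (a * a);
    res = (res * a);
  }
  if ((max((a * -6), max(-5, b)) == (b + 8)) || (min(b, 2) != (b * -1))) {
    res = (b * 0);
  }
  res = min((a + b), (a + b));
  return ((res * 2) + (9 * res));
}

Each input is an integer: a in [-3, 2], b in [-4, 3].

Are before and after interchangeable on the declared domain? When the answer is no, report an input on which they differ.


The two are interchangeable: arithmetic usage differs; also statement counts differ; also local variable names differ; also constant usage differs, and every declared input agrees.
Spot check at a=-3, b=-2 — before: res := 5 | (!((abs(b) + (a - -3)) == (-a))): true | b := -4 | ((max((a * -6), max(-5, b)) == (b + 8)) || (min(b, 2) != (b * -1))): true | res := 0 | res := -7 | result -77. after: res := 5 | (!((abs(b) + (a - -3)) == (-a))): true | b := -4 | ((max((a * -6), max(-5, b)) == (b + 8)) || (min(b, 2) != (b * -1))): true | res := 0 | res := -7 | result -77. Both give -77.
Sweeping the whole domain (48 inputs) finds no disagreement.
verdict: equivalent


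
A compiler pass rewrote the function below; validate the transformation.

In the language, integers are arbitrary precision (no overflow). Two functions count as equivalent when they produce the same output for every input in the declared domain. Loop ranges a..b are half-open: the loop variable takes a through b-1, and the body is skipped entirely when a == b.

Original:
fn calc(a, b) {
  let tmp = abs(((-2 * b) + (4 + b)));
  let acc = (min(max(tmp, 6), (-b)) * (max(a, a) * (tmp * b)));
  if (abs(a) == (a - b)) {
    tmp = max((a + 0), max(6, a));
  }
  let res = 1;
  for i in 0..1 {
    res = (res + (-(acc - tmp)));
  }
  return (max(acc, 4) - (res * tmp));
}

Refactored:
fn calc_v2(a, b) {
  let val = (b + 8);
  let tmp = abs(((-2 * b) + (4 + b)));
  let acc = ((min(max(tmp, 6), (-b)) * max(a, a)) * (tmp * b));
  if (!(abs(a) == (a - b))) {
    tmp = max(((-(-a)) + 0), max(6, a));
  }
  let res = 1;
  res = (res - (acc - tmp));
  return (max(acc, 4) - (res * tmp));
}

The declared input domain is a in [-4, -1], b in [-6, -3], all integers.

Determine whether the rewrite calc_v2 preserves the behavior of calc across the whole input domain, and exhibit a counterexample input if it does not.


The rewrite breaks on a=-4, b=-6, where the results are 15730 and 10038.
calc: tmp becomes 10; next acc becomes 1440; next (abs(a) == (a - b)) evaluates to false; next res becomes 1; next at i=0:; next res becomes -1429; next final value 15730
calc_v2: val becomes 2; next tmp becomes 10; next acc becomes 1440; next (!(abs(a) == (a - b))) evaluates to true; next tmp becomes 6; next res becomes 1; next res becomes -1433; next final value 10038
verdict: not equivalent; witness: a=-4, b=-6


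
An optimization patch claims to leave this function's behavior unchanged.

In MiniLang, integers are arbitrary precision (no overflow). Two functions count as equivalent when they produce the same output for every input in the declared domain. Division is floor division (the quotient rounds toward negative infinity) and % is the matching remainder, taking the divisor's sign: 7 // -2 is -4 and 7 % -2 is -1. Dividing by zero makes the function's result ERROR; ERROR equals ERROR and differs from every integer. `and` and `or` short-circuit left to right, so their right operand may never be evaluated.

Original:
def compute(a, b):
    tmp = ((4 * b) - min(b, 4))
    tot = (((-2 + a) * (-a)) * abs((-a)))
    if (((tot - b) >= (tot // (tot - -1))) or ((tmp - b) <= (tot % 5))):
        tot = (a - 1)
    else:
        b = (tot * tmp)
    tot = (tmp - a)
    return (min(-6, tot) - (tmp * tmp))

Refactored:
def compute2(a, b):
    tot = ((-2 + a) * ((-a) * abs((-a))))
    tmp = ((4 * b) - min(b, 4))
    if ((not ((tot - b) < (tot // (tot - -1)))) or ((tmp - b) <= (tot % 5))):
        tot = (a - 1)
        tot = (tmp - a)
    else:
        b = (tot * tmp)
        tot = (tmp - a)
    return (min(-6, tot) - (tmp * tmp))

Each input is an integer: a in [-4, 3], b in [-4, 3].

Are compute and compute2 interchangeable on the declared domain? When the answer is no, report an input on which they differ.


Changes here: arithmetic usage differs; statement counts differ; boolean connective usage differs; comparison usage differs; the full 64-point sweep finds no disagreement.
verdict: equivalent


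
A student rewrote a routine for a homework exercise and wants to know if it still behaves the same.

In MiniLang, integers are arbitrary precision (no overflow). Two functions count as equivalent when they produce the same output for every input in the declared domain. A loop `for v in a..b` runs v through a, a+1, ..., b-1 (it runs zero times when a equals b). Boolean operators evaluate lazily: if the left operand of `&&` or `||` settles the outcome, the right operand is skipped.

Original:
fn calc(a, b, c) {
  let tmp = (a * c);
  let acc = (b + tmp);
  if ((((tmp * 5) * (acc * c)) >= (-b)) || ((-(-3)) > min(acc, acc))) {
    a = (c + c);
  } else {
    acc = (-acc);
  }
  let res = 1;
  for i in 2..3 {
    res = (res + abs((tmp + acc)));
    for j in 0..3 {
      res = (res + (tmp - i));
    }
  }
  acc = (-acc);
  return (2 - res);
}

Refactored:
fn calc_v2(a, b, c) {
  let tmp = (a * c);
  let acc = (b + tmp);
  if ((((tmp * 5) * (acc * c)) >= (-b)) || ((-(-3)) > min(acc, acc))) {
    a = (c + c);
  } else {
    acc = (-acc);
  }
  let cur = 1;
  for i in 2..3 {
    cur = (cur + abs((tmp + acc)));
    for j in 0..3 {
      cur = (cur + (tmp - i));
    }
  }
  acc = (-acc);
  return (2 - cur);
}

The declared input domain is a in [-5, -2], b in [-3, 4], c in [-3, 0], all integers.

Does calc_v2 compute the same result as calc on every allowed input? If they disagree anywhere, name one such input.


Equivalent — the differences include local variable names differ, yet no declared input distinguishes the two.
One worked example (a=-4, b=-3, c=0) — calc: tmp becomes 0; next acc becomes -3; next ((((tmp * 5) * (acc * c)) >= (-b)) || ((-(-3)) > min(acc, acc))) evaluates to true; next a becomes 0; next res becomes 1; next at i=2:; next res becomes 4; next at j=0:; next res becomes 2; next at j=1:; next res becomes 0; next at j=2:; next res becomes -2; next acc becomes 3; next final value 4; calc_v2: tmp becomes 0; next acc becomes -3; next ((((tmp * 5) * (acc * c)) >= (-b)) || ((-(-3)) > min(acc, acc))) evaluates to true; next a becomes 0; next cur becomes 1; next at i=2:; next cur becomes 4; next at j=0:; next cur becomes 2; next at j=1:; next cur becomes 0; next at j=2:; next cur becomes -2; next acc becomes 3; next final value 4; agreement on 4.
An exhaustive pass over the 128 declared inputs shows identical outputs.
verdict: equivalent


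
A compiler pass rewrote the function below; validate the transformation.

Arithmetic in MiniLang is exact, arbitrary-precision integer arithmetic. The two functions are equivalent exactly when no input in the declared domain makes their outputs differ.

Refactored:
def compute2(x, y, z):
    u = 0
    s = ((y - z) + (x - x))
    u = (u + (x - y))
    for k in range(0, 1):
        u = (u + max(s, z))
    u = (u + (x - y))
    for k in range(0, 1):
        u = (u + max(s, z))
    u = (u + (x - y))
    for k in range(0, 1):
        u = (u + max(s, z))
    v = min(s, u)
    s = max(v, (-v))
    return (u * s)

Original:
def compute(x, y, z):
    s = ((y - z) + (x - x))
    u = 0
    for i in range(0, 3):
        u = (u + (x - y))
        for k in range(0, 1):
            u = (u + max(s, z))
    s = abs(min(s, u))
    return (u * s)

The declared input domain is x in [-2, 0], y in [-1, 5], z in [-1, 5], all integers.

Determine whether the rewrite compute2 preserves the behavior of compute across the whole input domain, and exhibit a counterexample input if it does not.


This is a faithful refactor — min/max/abs usage differs, and local variable names differ, and arithmetic usage differs, and loop structure differs, and statement counts differ, but the computed results match everywhere.
One worked example (x=-2, y=3, z=0) — compute: s := 3 | u := 0 | iter i=0: | u := -5 | iter k=0: | u := -2 | iter i=1: | u := -7 | iter k=0: | u := -4 | iter i=2: | u := -9 | iter k=0: | u := -6 | s := 6 | result -36; compute2: u := 0 | s := 3 | u := -5 | iter k=0: | u := -2 | u := -7 | iter k=0: | u := -4 | u := -9 | iter k=0: | u := -6 | v := -6 | s := 6 | result -36; agreement on -36.
Checked all 147 inputs in the declared domain: the outputs agree on every one.
verdict: equivalent


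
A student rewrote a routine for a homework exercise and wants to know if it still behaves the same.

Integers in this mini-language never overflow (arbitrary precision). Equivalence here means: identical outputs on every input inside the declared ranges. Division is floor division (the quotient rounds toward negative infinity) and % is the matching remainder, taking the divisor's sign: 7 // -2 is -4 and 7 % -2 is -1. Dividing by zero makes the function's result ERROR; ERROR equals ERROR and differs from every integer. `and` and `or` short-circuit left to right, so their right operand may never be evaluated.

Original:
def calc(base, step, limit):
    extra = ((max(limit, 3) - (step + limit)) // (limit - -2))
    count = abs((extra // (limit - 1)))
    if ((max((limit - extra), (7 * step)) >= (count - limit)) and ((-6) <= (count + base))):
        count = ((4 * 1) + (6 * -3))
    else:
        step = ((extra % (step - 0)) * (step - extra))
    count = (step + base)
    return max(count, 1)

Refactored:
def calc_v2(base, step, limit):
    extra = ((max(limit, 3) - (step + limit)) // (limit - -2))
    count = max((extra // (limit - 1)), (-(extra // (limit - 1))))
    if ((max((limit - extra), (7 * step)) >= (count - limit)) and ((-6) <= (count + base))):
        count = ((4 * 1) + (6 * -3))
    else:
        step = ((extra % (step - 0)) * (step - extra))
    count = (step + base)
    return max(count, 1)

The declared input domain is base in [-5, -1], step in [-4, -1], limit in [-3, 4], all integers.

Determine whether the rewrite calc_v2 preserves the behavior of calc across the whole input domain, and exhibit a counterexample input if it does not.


Behavior is preserved: although min/max/abs usage differs; also arithmetic usage differs; also constant usage differs, the outputs never diverge.
As a probe, take base=-4, step=-3, limit=0: calc runs extra := 3 | count := 3 | ((max((limit - extra), (7 * step)) >= (count - limit)) and ((-6) <= (count + base))): false | step := 0 | count := -4 | result 1; calc_v2 runs extra := 3 | count := 3 | ((max((limit - extra), (7 * step)) >= (count - limit)) and ((-6) <= (count + base))): false | step := 0 | count := -4 | result 1; both end at 1.
Across all 160 domain points the two functions coincide.
verdict: equivalent


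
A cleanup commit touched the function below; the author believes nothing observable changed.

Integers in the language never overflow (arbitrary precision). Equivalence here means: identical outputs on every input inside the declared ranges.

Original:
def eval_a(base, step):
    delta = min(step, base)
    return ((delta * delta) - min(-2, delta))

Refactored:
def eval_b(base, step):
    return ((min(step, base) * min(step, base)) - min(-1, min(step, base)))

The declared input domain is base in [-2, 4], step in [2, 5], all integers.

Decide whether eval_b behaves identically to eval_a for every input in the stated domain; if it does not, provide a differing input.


Consider the input base=-1, step=2.
eval_a: delta=-1, then returns 3
eval_b: returns 2
3 vs 2 — the two versions disagree here.
verdict: not equivalent; witness: base=-1, step=2


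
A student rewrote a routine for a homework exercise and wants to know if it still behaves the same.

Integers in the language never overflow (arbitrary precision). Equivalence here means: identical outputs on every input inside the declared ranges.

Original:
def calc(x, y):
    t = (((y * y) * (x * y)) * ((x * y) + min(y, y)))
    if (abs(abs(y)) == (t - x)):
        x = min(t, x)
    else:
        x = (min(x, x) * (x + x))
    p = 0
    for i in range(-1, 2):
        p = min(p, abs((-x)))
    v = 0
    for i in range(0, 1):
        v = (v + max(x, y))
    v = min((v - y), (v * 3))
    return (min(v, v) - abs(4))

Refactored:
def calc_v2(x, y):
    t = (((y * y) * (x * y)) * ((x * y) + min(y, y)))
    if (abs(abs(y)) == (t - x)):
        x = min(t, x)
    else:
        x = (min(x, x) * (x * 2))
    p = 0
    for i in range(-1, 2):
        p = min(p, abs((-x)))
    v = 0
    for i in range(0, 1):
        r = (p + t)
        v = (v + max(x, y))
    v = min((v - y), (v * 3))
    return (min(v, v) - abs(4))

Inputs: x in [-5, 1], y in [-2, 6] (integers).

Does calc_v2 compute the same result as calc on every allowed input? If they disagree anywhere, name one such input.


The two versions differ — the changes include constant usage differs; and statement counts differ; and local variable names differ; and arithmetic usage differs.
One worked example (x=-1, y=-1) — calc: t=0, then (abs(abs(y)) == (t - x)) is true, then x=-1, then p=0, then (i=-1), then p=0, then (i=0), then p=0, then (i=1), then p=0, then v=0, then (i=0), then v=-1, then v=-3, then returns -7; calc_v2: t=0, then (abs(abs(y)) == (t - x)) is true, then x=-1, then p=0, then (i=-1), then p=0, then (i=0), then p=0, then (i=1), then p=0, then v=0, then (i=0), then r=0, then v=-1, then v=-3, then returns -7; agreement on -7.
Sweeping the whole domain (63 inputs) finds no disagreement.
verdict: equivalent


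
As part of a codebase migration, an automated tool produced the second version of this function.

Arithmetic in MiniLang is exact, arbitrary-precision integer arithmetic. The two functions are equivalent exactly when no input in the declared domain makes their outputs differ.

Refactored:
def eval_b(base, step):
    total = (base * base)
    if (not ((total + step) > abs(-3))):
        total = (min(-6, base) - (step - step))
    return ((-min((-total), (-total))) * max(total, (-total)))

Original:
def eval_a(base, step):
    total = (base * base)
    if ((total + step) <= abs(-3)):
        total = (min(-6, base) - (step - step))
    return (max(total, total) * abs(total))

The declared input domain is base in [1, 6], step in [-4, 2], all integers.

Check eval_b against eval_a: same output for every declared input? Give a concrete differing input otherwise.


The two are interchangeable: comparison usage differs; and min/max/abs usage differs; and boolean connective usage differs, and every declared input agrees.
Tracing base=2, step=-2: eval_a: total = 4; ((total + step) <= abs(-3)) -> true; total = -6; return -36 | eval_b: total = 4; (not ((total + step) > abs(-3))) -> true; total = -6; return -36 — matching result -36.
Checked all 42 inputs in the declared domain: the outputs agree on every one.
verdict: equivalent


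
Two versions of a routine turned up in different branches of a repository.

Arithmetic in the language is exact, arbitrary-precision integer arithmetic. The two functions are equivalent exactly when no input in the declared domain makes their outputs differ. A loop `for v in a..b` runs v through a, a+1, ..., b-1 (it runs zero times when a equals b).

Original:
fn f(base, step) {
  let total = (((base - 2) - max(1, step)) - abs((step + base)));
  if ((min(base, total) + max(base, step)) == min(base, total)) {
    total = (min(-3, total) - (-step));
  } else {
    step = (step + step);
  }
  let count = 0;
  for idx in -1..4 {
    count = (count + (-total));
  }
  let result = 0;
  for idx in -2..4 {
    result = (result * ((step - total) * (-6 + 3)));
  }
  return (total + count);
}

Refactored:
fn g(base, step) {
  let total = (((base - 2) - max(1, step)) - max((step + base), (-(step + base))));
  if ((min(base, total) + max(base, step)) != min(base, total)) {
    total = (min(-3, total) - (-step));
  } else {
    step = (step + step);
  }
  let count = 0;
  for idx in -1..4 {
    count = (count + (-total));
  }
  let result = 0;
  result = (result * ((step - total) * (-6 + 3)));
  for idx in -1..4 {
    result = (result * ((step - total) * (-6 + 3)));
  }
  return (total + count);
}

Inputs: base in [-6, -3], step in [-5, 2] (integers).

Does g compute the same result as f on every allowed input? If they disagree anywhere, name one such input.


Evaluate both at base=-6, step=-5.
f: total=-20, then ((min(base, total) + max(base, step)) == min(base, total)) is false, then step=-10, then count=0, then (idx=-1), then count=20, then (idx=0), then count=40, then (idx=1), then count=60, then (idx=2), then count=80, then (idx=3), then count=100, then result=0, then (idx=-2), then result=0, then (idx=-1), then result=0, then (idx=0), then result=0, then (idx=1), then result=0, then (idx=2), then result=0, then (idx=3), then result=0, then returns 80
g: total=-20, then ((min(base, total) + max(base, step)) != min(base, total)) is true, then total=-25, then count=0, then (idx=-1), then count=25, then (idx=0), then count=50, then (idx=1), then count=75, then (idx=2), then count=100, then (idx=3), then count=125, then result=0, then result=0, then (idx=-1), then result=0, then (idx=0), then result=0, then (idx=1), then result=0, then (idx=2), then result=0, then (idx=3), then result=0, then returns 100
80 vs 100 — the two versions disagree here.
verdict: not equivalent; witness: base=-6, step=-5


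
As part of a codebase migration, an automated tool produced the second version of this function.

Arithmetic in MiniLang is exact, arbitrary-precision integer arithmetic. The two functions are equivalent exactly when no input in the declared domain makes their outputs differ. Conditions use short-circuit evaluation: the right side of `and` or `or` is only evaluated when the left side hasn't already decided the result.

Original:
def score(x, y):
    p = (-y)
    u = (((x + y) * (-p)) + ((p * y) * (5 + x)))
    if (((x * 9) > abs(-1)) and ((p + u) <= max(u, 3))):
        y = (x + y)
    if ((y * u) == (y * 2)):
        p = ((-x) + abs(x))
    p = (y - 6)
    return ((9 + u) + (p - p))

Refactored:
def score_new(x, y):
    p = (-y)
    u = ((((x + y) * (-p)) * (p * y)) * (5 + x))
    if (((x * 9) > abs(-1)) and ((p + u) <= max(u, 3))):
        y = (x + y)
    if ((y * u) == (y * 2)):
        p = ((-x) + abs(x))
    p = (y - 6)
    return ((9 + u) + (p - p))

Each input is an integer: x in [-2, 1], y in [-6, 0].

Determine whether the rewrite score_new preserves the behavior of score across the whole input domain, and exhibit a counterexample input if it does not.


Run the pair on x=-2, y=-6.
score: p := 6 | u := -60 | (((x * 9) > abs(-1)) and ((p + u) <= max(u, 3))): false | ((y * u) == (y * 2)): false | p := -12 | result -51
score_new: p := 6 | u := -5184 | (((x * 9) > abs(-1)) and ((p + u) <= max(u, 3))): false | ((y * u) == (y * 2)): false | p := -12 | result -5175
-51 and -5175 differ, so these are not the same function on this domain.
verdict: not equivalent; witness: x=-2, y=-6


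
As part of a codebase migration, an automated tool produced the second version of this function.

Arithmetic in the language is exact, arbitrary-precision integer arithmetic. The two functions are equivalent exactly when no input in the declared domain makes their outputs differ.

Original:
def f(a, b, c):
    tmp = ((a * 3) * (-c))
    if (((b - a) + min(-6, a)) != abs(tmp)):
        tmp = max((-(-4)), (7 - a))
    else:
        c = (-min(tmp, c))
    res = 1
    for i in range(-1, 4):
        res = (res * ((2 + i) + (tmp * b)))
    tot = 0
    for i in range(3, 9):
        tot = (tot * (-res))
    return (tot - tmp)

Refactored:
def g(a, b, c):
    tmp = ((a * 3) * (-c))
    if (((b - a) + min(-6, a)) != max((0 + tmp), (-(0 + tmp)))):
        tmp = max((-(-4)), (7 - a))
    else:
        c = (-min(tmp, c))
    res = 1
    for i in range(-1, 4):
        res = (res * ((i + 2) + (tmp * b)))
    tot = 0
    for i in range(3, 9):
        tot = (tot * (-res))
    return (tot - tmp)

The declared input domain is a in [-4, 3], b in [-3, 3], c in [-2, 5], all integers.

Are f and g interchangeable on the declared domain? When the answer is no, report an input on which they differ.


The two versions differ — the changes include constant usage differs, and arithmetic usage differs, and min/max/abs usage differs.
One worked example (a=-4, b=-3, c=-1) — f: tmp=-12, then (((b - a) + min(-6, a)) != abs(tmp)) is true, then tmp=11, then res=1, then (i=-1), then res=-32, then (i=0), then res=992, then (i=1), then res=-29760, then (i=2), then res=863040, then (i=3), then res=-24165120, then tot=0, then (i=3), then tot=0, then (i=4), then tot=0, then (i=5), then tot=0, then (i=6), then tot=0, then (i=7), then tot=0, then (i=8), then tot=0, then returns -11; g: tmp=-12, then (((b - a) + min(-6, a)) != max((0 + tmp), (-(0 + tmp)))) is true, then tmp=11, then res=1, then (i=-1), then res=-32, then (i=0), then res=992, then (i=1), then res=-29760, then (i=2), then res=863040, then (i=3), then res=-24165120, then tot=0, then (i=3), then tot=0, then (i=4), then tot=0, then (i=5), then tot=0, then (i=6), then tot=0, then (i=7), then tot=0, then (i=8), then tot=0, then returns -11; agreement on -11.
Every one of the 448 inputs gives matching results.
verdict: equivalent
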